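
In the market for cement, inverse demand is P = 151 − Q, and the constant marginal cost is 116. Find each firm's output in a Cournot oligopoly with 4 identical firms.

q_i = 7

In a 4-firm Cournot equilibrium, symmetry and the first-order condition give q = (151 − 116)/(5) = 7. So Q = 28 and P = 123.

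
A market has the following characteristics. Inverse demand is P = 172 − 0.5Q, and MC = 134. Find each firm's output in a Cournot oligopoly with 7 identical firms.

q_i = 9.5

In a 7-firm Cournot equilibrium, symmetry and the first-order condition give q = (172 − 134)/(4) = 9.5. So Q = 66.5 and P = 138.75.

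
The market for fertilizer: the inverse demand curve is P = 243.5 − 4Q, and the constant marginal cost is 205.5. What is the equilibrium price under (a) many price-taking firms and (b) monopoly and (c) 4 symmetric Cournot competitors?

Under competition P = MC = 205.5, so Q = (243.5 − 205.5)/4 = 9.5.
The monopolist equates marginal revenue to marginal cost: 243.5 − 8Q = 205.5, so Q = 4.75. From demand, P = 224.5.
With 4 symmetric Cournot firms, each firm's FOC gives 243.5 − 20q = 205.5, so q = 1.9, Q = 4·1.9 = 7.6, and P = 213.1.

Competition: P = 205.5; Monopoly: P = 224.5; Cournot: P = 213.1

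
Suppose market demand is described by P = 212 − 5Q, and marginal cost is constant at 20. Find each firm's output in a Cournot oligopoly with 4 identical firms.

In a 4-firm Cournot equilibrium, symmetry and the first-order condition give q = (212 − 20)/(25) = 7.68. So Q = 30.72 and P = 58.4.

q_i = 7.68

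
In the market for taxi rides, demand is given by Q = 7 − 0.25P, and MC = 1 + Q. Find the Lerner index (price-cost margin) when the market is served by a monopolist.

Lerner index = 0.75

Inverting demand: P = 28 − 4Q.
A monopolist chooses Q where MR = MC. MR = 28 − 8Q; setting this equal to 1 + Q gives Q = 3 and P = 16.
Lerner index = (P − MC)/P = (16 − 4)/16 = 0.75.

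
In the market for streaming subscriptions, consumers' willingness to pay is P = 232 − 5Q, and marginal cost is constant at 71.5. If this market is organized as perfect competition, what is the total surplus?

TS = 2576.025

Perfect competition: P = MC = 71.5, so 232 − 5Q = 71.5 and Q = 32.1.
CS = ½·(232 − 71.5)·32.1 = 2576.025; PS = (71.5 − 71.5)·32.1 = 0; TS = 2576.025.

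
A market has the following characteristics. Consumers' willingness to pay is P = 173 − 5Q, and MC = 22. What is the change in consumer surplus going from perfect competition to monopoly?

Perfect competition: P = MC = 22, so 173 − 5Q = 22 and Q = 30.2.
CS = ½·(173 − 22)·30.2 = 2280.1.
Monopoly sets MR = MC: 173 − 10Q = 22 ⇒ Q = 15.1, P = 173 − 5·15.1 = 97.5.
CS = ½·(173 − 97.5)·15.1 = 570.025.
Change in consumer surplus: 570.025 − 2280.1 = −1710.075.

CS falls by 1710.075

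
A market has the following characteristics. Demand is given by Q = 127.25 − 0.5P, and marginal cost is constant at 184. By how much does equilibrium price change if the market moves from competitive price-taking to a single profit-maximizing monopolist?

Inverting demand: P = 254.5 − 2Q.
Competitive firms price at marginal cost: P = 184, giving Q = 35.25.
Monopoly sets MR = MC: 254.5 − 4Q = 184 ⇒ Q = 17.625, P = 254.5 − 2·17.625 = 219.25.
Change in equilibrium price: 219.25 − 184 = 35.25.

P rises by 35.25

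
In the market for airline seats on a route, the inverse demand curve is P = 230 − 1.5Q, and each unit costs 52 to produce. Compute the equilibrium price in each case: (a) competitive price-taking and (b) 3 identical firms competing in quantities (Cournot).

Competition: P = 52; Cournot: P = 96.5

Under competition P = MC = 52, so Q = (230 − 52)/1.5 = 356/3.
With 3 symmetric Cournot firms, each firm's FOC gives 230 − 6q = 52, so q = 89/3, Q = 3·89/3 = 89, and P = 96.5.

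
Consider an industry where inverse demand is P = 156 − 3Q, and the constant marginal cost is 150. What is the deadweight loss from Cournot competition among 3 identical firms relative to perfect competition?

Perfect competition: P = MC = 150, so 156 − 3Q = 150 and Q = 2.
With 3 symmetric Cournot firms, each firm's FOC gives 156 − 12q = 150, so q = 0.5, Q = 3·0.5 = 1.5, and P = 151.5.
DWL is the triangle between Q = 1.5 and Q = 2: ½·(2 − 1.5)·(151.5 − 150) = 0.375.

DWL = 0.375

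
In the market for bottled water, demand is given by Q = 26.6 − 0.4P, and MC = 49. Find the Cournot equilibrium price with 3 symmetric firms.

P = 53.375

Inverting demand: P = 66.5 − 2.5Q.
In a 3-firm Cournot equilibrium, symmetry and the first-order condition give q = (66.5 − 49)/(10) = 1.75. So Q = 5.25 and P = 53.375.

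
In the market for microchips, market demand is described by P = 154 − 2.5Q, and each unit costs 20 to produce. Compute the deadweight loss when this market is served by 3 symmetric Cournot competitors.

DWL = 224.45

Perfect competition: P = MC = 20, so 154 − 2.5Q = 20 and Q = 53.6.
With 3 symmetric Cournot firms, each firm's FOC gives 154 − 10q = 20, so q = 13.4, Q = 3·13.4 = 40.2, and P = 53.5.
DWL is the triangle between Q = 40.2 and Q = 53.6: ½·(53.6 − 40.2)·(53.5 − 20) = 224.45.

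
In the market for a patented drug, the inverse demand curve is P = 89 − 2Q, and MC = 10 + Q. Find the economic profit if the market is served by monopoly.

A monopolist chooses Q where MR = MC. MR = 89 − 4Q; setting this equal to 10 + Q gives Q = 15.8 and P = 57.4.
Profit = 57.4·15.8 − (10·15.8 + ½·1·15.8²) = 624.1.

Profit = 624.1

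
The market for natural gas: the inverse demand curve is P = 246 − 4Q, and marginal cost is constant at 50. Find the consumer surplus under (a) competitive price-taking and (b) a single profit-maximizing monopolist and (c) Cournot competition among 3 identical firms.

Perfect competition: P = MC = 50, so 246 − 4Q = 50 and Q = 49.
CS = ½·(246 − 50)·49 = 4802.
A monopolist chooses Q where MR = MC. MR = 246 − 8Q; setting this equal to 50 gives Q = 24.5 and P = 148.
CS = ½·(246 − 148)·24.5 = 1200.5.
Cournot with 3 identical firms: the symmetric best-response condition is 246 − 16q = 50. Each firm produces q = 12.25, total output Q = 36.75, price P = 99.
CS = ½·(246 − 99)·36.75 = 2701.125.

Competition: CS = 4802; Monopoly: CS = 1200.5; Cournot: CS = 2701.125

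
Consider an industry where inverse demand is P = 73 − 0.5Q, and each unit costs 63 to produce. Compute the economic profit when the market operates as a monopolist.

Profit = 50

Monopoly sets MR = MC: 73 − Q = 63 ⇒ Q = 10, P = 73 − 0.5·10 = 68.
Profit = (68 − 63)·10 = 50.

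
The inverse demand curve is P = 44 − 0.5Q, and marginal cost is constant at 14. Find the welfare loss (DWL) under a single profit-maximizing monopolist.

DWL = 225

Competitive firms price at marginal cost: P = 14, giving Q = 60.
Monopoly sets MR = MC: 44 − Q = 14 ⇒ Q = 30, P = 44 − 0.5·30 = 29.
DWL is the triangle between Q = 30 and Q = 60: ½·(60 − 30)·(29 − 14) = 225.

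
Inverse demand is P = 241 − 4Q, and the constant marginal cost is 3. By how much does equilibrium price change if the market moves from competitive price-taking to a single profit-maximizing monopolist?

Equilibrium price rises by 119

Perfect competition: P = MC = 3, so 241 − 4Q = 3 and Q = 59.5.
A monopolist chooses Q where MR = MC. MR = 241 − 8Q; setting this equal to 3 gives Q = 29.75 and P = 122.
Change in equilibrium price: 122 − 3 = 119.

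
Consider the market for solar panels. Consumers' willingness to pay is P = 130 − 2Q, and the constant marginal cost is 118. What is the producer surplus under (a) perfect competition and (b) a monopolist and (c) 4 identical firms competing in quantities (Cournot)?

Under competition P = MC = 118, so Q = (130 − 118)/2 = 6.
PS = (118 − 118)·6 = 0.
Monopoly sets MR = MC: 130 − 4Q = 118 ⇒ Q = 3, P = 130 − 2·3 = 124.
PS = (124 − 118)·3 = 18.
With 4 symmetric Cournot firms, each firm's FOC gives 130 − 10q = 118, so q = 1.2, Q = 4·1.2 = 4.8, and P = 120.4.
PS = (120.4 − 118)·4.8 = 11.52.

Competition: PS = 0; Monopoly: PS = 18; Cournot: PS = 11.52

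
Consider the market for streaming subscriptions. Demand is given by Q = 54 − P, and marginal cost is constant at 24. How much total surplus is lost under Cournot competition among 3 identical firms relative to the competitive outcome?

DWL = 28.125

Inverting demand: P = 54 − Q.
Under competition P = MC = 24, so Q = (54 − 24)/1 = 30.
In a 3-firm Cournot equilibrium, symmetry and the first-order condition give q = (54 − 24)/(4) = 7.5. So Q = 22.5 and P = 31.5.
DWL is the triangle between Q = 22.5 and Q = 30: ½·(30 − 22.5)·(31.5 − 24) = 28.125.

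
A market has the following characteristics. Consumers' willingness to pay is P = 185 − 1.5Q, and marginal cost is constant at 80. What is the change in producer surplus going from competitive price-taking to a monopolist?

PS rises by 1837.5

Perfect competition: P = MC = 80, so 185 − 1.5Q = 80 and Q = 70.
PS = (80 − 80)·70 = 0.
Monopoly sets MR = MC: 185 − 3Q = 80 ⇒ Q = 35, P = 185 − 1.5·35 = 132.5.
PS = (132.5 − 80)·35 = 1837.5.
Change in producer surplus: 1837.5 − 0 = 1837.5.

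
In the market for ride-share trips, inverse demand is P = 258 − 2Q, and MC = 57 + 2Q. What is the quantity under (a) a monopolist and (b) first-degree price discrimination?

Monopoly: Q = 33.5; Perfect PD: Q = 50.25

The monopolist equates marginal revenue to marginal cost: 258 − 4Q = 57 + 2Q, so Q = 33.5. From demand, P = 191.
Under first-degree price discrimination the firm charges each unit its demand price and produces up to where P = MC, i.e. Q = 50.25. Consumer surplus is zero; producer surplus equals total surplus.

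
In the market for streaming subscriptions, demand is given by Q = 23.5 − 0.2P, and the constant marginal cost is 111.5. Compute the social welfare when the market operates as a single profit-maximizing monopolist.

Inverting demand: P = 117.5 − 5Q.
The monopolist equates marginal revenue to marginal cost: 117.5 − 10Q = 111.5, so Q = 0.6. From demand, P = 114.5.
CS = ½·(117.5 − 114.5)·0.6 = 0.9; PS = (114.5 − 111.5)·0.6 = 1.8; TS = 2.7.

TS = 2.7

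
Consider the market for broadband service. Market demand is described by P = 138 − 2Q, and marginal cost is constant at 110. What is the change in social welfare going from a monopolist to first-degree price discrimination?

Social welfare rises by 49

Monopoly sets MR = MC: 138 − 4Q = 110 ⇒ Q = 7, P = 138 − 2·7 = 124.
CS = ½·(138 − 124)·7 = 49; PS = (124 − 110)·7 = 98; TS = 147.
A perfectly discriminating monopolist sells every unit with P(Q) ≥ MC(Q), so output equals the competitive quantity Q = 14. Each buyer pays their reservation price, so CS = 0 and the firm captures all surplus.
TS = 196 (equal to competitive TS).
Change in social welfare: 196 − 147 = 49.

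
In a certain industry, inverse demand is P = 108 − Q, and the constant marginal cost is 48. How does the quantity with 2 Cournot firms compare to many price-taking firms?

Cournot: Q = 40; Competition: Q = 60

In a 2-firm Cournot equilibrium, symmetry and the first-order condition give q = (108 − 48)/(3) = 20. So Q = 40 and P = 68.
Competitive firms price at marginal cost: P = 48, giving Q = 60.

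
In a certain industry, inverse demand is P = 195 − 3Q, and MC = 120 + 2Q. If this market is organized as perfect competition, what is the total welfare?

Competitive equilibrium sets price equal to marginal cost: 195 − 3Q = 120 + 2Q, so Q = 15 and P = 150.
CS = ½·(195 − 150)·15 = 337.5; PS = (150·15 − 120·15 − ½·2·15²) = 225; TS = 562.5.

TS = 562.5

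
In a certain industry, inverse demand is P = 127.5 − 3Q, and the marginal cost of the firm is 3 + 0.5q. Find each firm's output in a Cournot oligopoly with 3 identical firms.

q_i = 9.96

With 3 symmetric Cournot firms, each firm's FOC gives 127.5 − 12q = 3 + 0.5q, so q = 9.96, Q = 3·9.96 = 29.88, and P = 37.86.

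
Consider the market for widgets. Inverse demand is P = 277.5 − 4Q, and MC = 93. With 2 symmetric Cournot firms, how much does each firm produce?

q_i = 15.375

With 2 symmetric Cournot firms, each firm's FOC gives 277.5 − 12q = 93, so q = 15.375, Q = 2·15.375 = 30.75, and P = 154.5.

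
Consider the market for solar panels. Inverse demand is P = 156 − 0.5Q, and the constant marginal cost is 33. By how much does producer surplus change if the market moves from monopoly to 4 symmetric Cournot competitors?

A monopolist chooses Q where MR = MC. MR = 156 − Q; setting this equal to 33 gives Q = 123 and P = 94.5.
PS = (94.5 − 33)·123 = 7564.5.
In a 4-firm Cournot equilibrium, symmetry and the first-order condition give q = (156 − 33)/(2.5) = 49.2. So Q = 196.8 and P = 57.6.
PS = (57.6 − 33)·196.8 = 4841.28.
Change in producer surplus: 4841.28 − 7564.5 = −2723.22.

Producer surplus falls by 2723.22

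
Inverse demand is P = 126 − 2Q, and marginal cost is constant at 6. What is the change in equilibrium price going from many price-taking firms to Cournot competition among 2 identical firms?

Perfect competition: P = MC = 6, so 126 − 2Q = 6 and Q = 60.
In a 2-firm Cournot equilibrium, symmetry and the first-order condition give q = (126 − 6)/(6) = 20. So Q = 40 and P = 46.
Change in equilibrium price: 46 − 6 = 40.

Equilibrium price rises by 40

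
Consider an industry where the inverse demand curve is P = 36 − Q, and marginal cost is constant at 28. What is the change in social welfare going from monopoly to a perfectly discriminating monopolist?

Social welfare rises by 8

Monopoly sets MR = MC: 36 − 2Q = 28 ⇒ Q = 4, P = 36 − 4 = 32.
CS = ½·(36 − 32)·4 = 8; PS = (32 − 28)·4 = 16; TS = 24.
A perfectly discriminating monopolist sells every unit with P(Q) ≥ MC(Q), so output equals the competitive quantity Q = 8. Each buyer pays their reservation price, so CS = 0 and the firm captures all surplus.
TS = 32 (equal to competitive TS).
Change in social welfare: 32 − 24 = 8.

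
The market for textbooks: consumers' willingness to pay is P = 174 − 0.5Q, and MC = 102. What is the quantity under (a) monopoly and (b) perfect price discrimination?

Monopoly: Q = 72; Perfect PD: Q = 144

Monopoly sets MR = MC: 174 − Q = 102 ⇒ Q = 72, P = 174 − 0.5·72 = 138.
Under first-degree price discrimination the firm charges each unit its demand price and produces up to where P = MC, i.e. Q = 144. Consumer surplus is zero; producer surplus equals total surplus.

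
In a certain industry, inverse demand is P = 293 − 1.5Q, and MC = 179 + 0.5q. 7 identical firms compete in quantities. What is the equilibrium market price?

P = 197.24

In a 7-firm Cournot equilibrium, symmetry and the first-order condition give q = (293 − 179)/(12.5) = 9.12. So Q = 63.84 and P = 197.24.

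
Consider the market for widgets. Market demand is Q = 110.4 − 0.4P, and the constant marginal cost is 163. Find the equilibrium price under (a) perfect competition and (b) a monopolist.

Competition: P = 163; Monopoly: P = 219.5

Inverting demand: P = 276 − 2.5Q.
Competitive firms price at marginal cost: P = 163, giving Q = 45.2.
Monopoly sets MR = MC: 276 − 5Q = 163 ⇒ Q = 22.6, P = 276 − 2.5·22.6 = 219.5.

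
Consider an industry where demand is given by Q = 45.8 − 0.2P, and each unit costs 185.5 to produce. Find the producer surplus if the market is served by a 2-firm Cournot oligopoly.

Inverting demand: P = 229 − 5Q.
In a 2-firm Cournot equilibrium, symmetry and the first-order condition give q = (229 − 185.5)/(15) = 2.9. So Q = 5.8 and P = 200.
PS = (200 − 185.5)·5.8 = 84.1.

PS = 84.1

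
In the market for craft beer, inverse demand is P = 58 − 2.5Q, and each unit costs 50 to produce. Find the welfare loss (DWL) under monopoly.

Perfect competition: P = MC = 50, so 58 − 2.5Q = 50 and Q = 3.2.
The monopolist equates marginal revenue to marginal cost: 58 − 5Q = 50, so Q = 1.6. From demand, P = 54.
DWL is the triangle between Q = 1.6 and Q = 3.2: ½·(3.2 − 1.6)·(54 − 50) = 3.2.

DWL = 3.2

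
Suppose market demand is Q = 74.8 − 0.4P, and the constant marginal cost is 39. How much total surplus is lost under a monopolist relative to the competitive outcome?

DWL = 1095.2

Inverting demand: P = 187 − 2.5Q.
Competitive firms price at marginal cost: P = 39, giving Q = 59.2.
A monopolist chooses Q where MR = MC. MR = 187 − 5Q; setting this equal to 39 gives Q = 29.6 and P = 113.
DWL is the triangle between Q = 29.6 and Q = 59.2: ½·(59.2 − 29.6)·(113 − 39) = 1095.2.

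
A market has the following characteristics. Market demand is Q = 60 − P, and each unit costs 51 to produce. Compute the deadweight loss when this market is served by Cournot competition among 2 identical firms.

Inverting demand: P = 60 − Q.
Perfect competition: P = MC = 51, so 60 − Q = 51 and Q = 9.
In a 2-firm Cournot equilibrium, symmetry and the first-order condition give q = (60 − 51)/(3) = 3. So Q = 6 and P = 54.
DWL is the triangle between Q = 6 and Q = 9: ½·(9 − 6)·(54 − 51) = 4.5.

DWL = 4.5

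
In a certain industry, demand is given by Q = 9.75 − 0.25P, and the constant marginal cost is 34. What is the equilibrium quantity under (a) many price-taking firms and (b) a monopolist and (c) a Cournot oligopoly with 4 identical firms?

Inverting demand: P = 39 − 4Q.
Competitive firms price at marginal cost: P = 34, giving Q = 1.25.
A monopolist chooses Q where MR = MC. MR = 39 − 8Q; setting this equal to 34 gives Q = 0.625 and P = 36.5.
In a 4-firm Cournot equilibrium, symmetry and the first-order condition give q = (39 − 34)/(20) = 0.25. So Q = 1 and P = 35.

Competition: Q = 1.25; Monopoly: Q = 0.625; Cournot: Q = 1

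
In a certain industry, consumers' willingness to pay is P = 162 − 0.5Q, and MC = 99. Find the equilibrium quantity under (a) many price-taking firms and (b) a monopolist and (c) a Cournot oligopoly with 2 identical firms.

Perfect competition: P = MC = 99, so 162 − 0.5Q = 99 and Q = 126.
A monopolist chooses Q where MR = MC. MR = 162 − Q; setting this equal to 99 gives Q = 63 and P = 130.5.
In a 2-firm Cournot equilibrium, symmetry and the first-order condition give q = (162 − 99)/(1.5) = 42. So Q = 84 and P = 120.

Competition: Q = 126; Monopoly: Q = 63; Cournot: Q = 84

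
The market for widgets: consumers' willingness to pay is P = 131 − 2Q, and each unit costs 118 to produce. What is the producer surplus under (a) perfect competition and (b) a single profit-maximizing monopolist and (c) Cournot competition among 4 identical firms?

Competition: PS = 0; Monopoly: PS = 21.125; Cournot: PS = 13.52

Perfect competition: P = MC = 118, so 131 − 2Q = 118 and Q = 6.5.
PS = (118 − 118)·6.5 = 0.
Monopoly sets MR = MC: 131 − 4Q = 118 ⇒ Q = 3.25, P = 131 − 2·3.25 = 124.5.
PS = (124.5 − 118)·3.25 = 21.125.
In a 4-firm Cournot equilibrium, symmetry and the first-order condition give q = (131 − 118)/(10) = 1.3. So Q = 5.2 and P = 120.6.
PS = (120.6 − 118)·5.2 = 13.52.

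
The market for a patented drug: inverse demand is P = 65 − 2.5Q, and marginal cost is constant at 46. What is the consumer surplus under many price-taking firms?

Under competition P = MC = 46, so Q = (65 − 46)/2.5 = 7.6.
CS = ½·(65 − 46)·7.6 = 72.2.

CS = 72.2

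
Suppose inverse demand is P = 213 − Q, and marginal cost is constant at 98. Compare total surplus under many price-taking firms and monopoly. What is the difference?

Competitive firms price at marginal cost: P = 98, giving Q = 115.
CS = ½·(213 − 98)·115 = 6612.5; PS = (98 − 98)·115 = 0; TS = 6612.5.
The monopolist equates marginal revenue to marginal cost: 213 − 2Q = 98, so Q = 57.5. From demand, P = 155.5.
CS = ½·(213 − 155.5)·57.5 = 1653.125; PS = (155.5 − 98)·57.5 = 3306.25; TS = 4959.375.
Change in total surplus: 4959.375 − 6612.5 = −1653.125.

TS falls by 1653.125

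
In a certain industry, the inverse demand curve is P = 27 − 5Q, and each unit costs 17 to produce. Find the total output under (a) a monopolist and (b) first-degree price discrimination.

Monopoly sets MR = MC: 27 − 10Q = 17 ⇒ Q = 1, P = 27 − 5·1 = 22.
A perfectly discriminating monopolist sells every unit with P(Q) ≥ MC(Q), so output equals the competitive quantity Q = 2. Each buyer pays their reservation price, so CS = 0 and the firm captures all surplus.

Monopoly: Q = 1; Perfect PD: Q = 2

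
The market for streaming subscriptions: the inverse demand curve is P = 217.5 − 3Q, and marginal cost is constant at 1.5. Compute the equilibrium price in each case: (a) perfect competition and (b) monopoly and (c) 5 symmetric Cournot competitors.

Competition: P = 1.5; Monopoly: P = 109.5; Cournot: P = 37.5

Under competition P = MC = 1.5, so Q = (217.5 − 1.5)/3 = 72.
A monopolist chooses Q where MR = MC. MR = 217.5 − 6Q; setting this equal to 1.5 gives Q = 36 and P = 109.5.
With 5 symmetric Cournot firms, each firm's FOC gives 217.5 − 18q = 1.5, so q = 12, Q = 5·12 = 60, and P = 37.5.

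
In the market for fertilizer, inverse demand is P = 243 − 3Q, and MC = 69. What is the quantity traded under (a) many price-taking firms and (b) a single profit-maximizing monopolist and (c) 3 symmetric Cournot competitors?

Competition: Q = 58; Monopoly: Q = 29; Cournot: Q = 43.5

Under competition P = MC = 69, so Q = (243 − 69)/3 = 58.
The monopolist equates marginal revenue to marginal cost: 243 − 6Q = 69, so Q = 29. From demand, P = 156.
With 3 symmetric Cournot firms, each firm's FOC gives 243 − 12q = 69, so q = 14.5, Q = 3·14.5 = 43.5, and P = 112.5.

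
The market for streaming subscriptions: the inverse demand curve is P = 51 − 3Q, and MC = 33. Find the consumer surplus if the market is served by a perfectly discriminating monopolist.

With perfect price discrimination, output is the efficient level Q = 6 (where demand meets MC), but every buyer pays their willingness to pay: CS = 0 and PS = total surplus.
CS = 0.

CS = 0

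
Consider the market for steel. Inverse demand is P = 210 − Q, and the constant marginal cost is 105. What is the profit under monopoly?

Profit = 2756.25

A monopolist chooses Q where MR = MC. MR = 210 − 2Q; setting this equal to 105 gives Q = 52.5 and P = 157.5.
Profit = (157.5 − 105)·52.5 = 2756.25.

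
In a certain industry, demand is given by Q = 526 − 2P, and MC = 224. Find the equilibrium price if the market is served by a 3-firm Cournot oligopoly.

P = 233.75

Inverting demand: P = 263 − 0.5Q.
Cournot with 3 identical firms: the symmetric best-response condition is 263 − 2q = 224. Each firm produces q = 19.5, total output Q = 58.5, price P = 233.75.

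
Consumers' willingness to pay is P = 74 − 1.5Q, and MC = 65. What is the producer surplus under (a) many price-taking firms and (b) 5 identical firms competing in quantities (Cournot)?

Perfect competition: P = MC = 65, so 74 − 1.5Q = 65 and Q = 6.
PS = (65 − 65)·6 = 0.
With 5 symmetric Cournot firms, each firm's FOC gives 74 − 9q = 65, so q = 1, Q = 5·1 = 5, and P = 66.5.
PS = (66.5 − 65)·5 = 7.5.

Competition: PS = 0; Cournot: PS = 7.5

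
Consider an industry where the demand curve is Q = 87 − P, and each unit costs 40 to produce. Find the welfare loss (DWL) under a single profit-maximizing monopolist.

DWL = 276.125

Inverting demand: P = 87 − Q.
Perfect competition: P = MC = 40, so 87 − Q = 40 and Q = 47.
The monopolist equates marginal revenue to marginal cost: 87 − 2Q = 40, so Q = 23.5. From demand, P = 63.5.
DWL is the triangle between Q = 23.5 and Q = 47: ½·(47 − 23.5)·(63.5 − 40) = 276.125.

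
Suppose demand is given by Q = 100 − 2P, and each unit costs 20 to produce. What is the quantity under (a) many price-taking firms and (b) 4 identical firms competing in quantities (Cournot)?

Inverting demand: P = 50 − 0.5Q.
Competitive firms price at marginal cost: P = 20, giving Q = 60.
In a 4-firm Cournot equilibrium, symmetry and the first-order condition give q = (50 − 20)/(2.5) = 12. So Q = 48 and P = 26.

Competition: Q = 60; Cournot: Q = 48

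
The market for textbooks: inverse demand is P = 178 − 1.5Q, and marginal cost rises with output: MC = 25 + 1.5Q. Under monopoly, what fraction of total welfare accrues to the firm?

Monopoly sets MR = MC: 178 − 3Q = 25 + 1.5Q ⇒ Q = 34, P = 178 − 1.5·34 = 127.
CS = ½·(178 − 127)·34 = 867.
PS = P·Q − VC(Q) = 127·34 − (25·34 + ½·1.5·34²) = 2601.
Share captured = PS/TS = 2601/3468 = 0.75.

PS/TS = 0.75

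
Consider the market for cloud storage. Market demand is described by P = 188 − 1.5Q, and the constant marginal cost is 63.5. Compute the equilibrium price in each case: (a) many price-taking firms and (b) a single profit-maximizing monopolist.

Under competition P = MC = 63.5, so Q = (188 − 63.5)/1.5 = 83.
Monopoly sets MR = MC: 188 − 3Q = 63.5 ⇒ Q = 41.5, P = 188 − 1.5·41.5 = 125.75.

Competition: P = 63.5; Monopoly: P = 125.75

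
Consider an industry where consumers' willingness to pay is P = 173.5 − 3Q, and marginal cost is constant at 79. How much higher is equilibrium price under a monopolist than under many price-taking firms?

Under competition P = MC = 79, so Q = (173.5 − 79)/3 = 31.5.
Monopoly sets MR = MC: 173.5 − 6Q = 79 ⇒ Q = 15.75, P = 173.5 − 3·15.75 = 126.25.
Change in equilibrium price: 126.25 − 79 = 47.25.

Equilibrium price rises by 47.25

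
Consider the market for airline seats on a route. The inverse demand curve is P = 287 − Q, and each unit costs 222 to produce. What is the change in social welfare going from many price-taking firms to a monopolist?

Competitive firms price at marginal cost: P = 222, giving Q = 65.
CS = ½·(287 − 222)·65 = 2112.5; PS = (222 − 222)·65 = 0; TS = 2112.5.
The monopolist equates marginal revenue to marginal cost: 287 − 2Q = 222, so Q = 32.5. From demand, P = 254.5.
CS = ½·(287 − 254.5)·32.5 = 528.125; PS = (254.5 − 222)·32.5 = 1056.25; TS = 1584.375.
Change in social welfare: 1584.375 − 2112.5 = −528.125.

Social welfare falls by 528.125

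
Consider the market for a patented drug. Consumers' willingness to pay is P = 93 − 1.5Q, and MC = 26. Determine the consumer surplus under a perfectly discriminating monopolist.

CS = 0

A perfectly discriminating monopolist sells every unit with P(Q) ≥ MC(Q), so output equals the competitive quantity Q = 134/3. Each buyer pays their reservation price, so CS = 0 and the firm captures all surplus.
CS = 0.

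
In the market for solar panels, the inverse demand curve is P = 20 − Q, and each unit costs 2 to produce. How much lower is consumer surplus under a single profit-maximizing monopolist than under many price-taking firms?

CS falls by 121.5

Competitive firms price at marginal cost: P = 2, giving Q = 18.
CS = ½·(20 − 2)·18 = 162.
Monopoly sets MR = MC: 20 − 2Q = 2 ⇒ Q = 9, P = 20 − 9 = 11.
CS = ½·(20 − 11)·9 = 40.5.
Change in consumer surplus: 40.5 − 162 = −121.5.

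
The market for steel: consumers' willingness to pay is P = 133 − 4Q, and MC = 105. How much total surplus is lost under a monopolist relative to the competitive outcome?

Under competition P = MC = 105, so Q = (133 − 105)/4 = 7.
The monopolist equates marginal revenue to marginal cost: 133 − 8Q = 105, so Q = 3.5. From demand, P = 119.
DWL is the triangle between Q = 3.5 and Q = 7: ½·(7 − 3.5)·(119 − 105) = 24.5.

DWL = 24.5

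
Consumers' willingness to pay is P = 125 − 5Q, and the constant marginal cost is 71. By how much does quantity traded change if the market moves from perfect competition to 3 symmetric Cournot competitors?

Competitive firms price at marginal cost: P = 71, giving Q = 10.8.
In a 3-firm Cournot equilibrium, symmetry and the first-order condition give q = (125 − 71)/(20) = 2.7. So Q = 8.1 and P = 84.5.
Change in quantity traded: 8.1 − 10.8 = −2.7.

Q falls by 2.7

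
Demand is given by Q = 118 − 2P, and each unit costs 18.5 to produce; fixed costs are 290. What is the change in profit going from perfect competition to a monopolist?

Inverting demand: P = 59 − 0.5Q.
Under competition P = MC = 18.5, so Q = (59 − 18.5)/0.5 = 81.
Profit = (18.5 − 18.5)·81 − 290 = −290.
A monopolist chooses Q where MR = MC. MR = 59 − Q; setting this equal to 18.5 gives Q = 40.5 and P = 38.75.
Profit = (38.75 − 18.5)·40.5 − 290 = 530.125.
Change in profit: 530.125 − −290 = 820.125.

Profit rises by 820.125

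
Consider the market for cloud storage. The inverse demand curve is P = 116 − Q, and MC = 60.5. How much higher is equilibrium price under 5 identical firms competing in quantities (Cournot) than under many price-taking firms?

Under competition P = MC = 60.5, so Q = (116 − 60.5)/1 = 55.5.
With 5 symmetric Cournot firms, each firm's FOC gives 116 − 6q = 60.5, so q = 9.25, Q = 5·9.25 = 46.25, and P = 69.75.
Change in equilibrium price: 69.75 − 60.5 = 9.25.

P rises by 9.25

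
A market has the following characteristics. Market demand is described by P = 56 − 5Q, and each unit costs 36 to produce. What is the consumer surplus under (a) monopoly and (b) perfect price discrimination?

Monopoly sets MR = MC: 56 − 10Q = 36 ⇒ Q = 2, P = 56 − 5·2 = 46.
CS = ½·(56 − 46)·2 = 10.
Under first-degree price discrimination the firm charges each unit its demand price and produces up to where P = MC, i.e. Q = 4. Consumer surplus is zero; producer surplus equals total surplus.
CS = 0.

Monopoly: CS = 10; Perfect PD: CS = 0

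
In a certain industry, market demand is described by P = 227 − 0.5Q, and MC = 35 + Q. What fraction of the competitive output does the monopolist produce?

The monopolist equates marginal revenue to marginal cost: 227 − Q = 35 + Q, so Q = 96. From demand, P = 179.
Competitive equilibrium sets price equal to marginal cost: 227 − 0.5Q = 35 + Q, so Q = 128 and P = 163.
Ratio Q_m/Q_c = 96/128 = 0.75.

Q_m/Q_c = 0.75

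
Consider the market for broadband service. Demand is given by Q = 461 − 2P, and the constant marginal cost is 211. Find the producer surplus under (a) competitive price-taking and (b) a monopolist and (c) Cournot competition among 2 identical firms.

Inverting demand: P = 230.5 − 0.5Q.
Under competition P = MC = 211, so Q = (230.5 − 211)/0.5 = 39.
PS = (211 − 211)·39 = 0.
Monopoly sets MR = MC: 230.5 − Q = 211 ⇒ Q = 19.5, P = 230.5 − 0.5·19.5 = 220.75.
PS = (220.75 − 211)·19.5 = 190.125.
In a 2-firm Cournot equilibrium, symmetry and the first-order condition give q = (230.5 − 211)/(1.5) = 13. So Q = 26 and P = 217.5.
PS = (217.5 − 211)·26 = 169.

Competition: PS = 0; Monopoly: PS = 190.125; Cournot: PS = 169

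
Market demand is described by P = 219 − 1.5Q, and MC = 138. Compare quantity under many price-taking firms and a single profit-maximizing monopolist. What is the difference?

Competitive firms price at marginal cost: P = 138, giving Q = 54.
A monopolist chooses Q where MR = MC. MR = 219 − 3Q; setting this equal to 138 gives Q = 27 and P = 178.5.
Change in quantity: 27 − 54 = −27.

Q falls by 27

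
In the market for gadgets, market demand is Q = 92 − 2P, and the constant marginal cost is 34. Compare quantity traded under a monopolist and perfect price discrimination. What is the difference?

Inverting demand: P = 46 − 0.5Q.
A monopolist chooses Q where MR = MC. MR = 46 − Q; setting this equal to 34 gives Q = 12 and P = 40.
With perfect price discrimination, output is the efficient level Q = 24 (where demand meets MC), but every buyer pays their willingness to pay: CS = 0 and PS = total surplus.
Change in quantity traded: 24 − 12 = 12.

Quantity traded rises by 12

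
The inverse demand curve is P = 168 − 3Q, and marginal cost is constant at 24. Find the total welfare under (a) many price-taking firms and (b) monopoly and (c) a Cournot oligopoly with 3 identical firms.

Competition: TS = 3456; Monopoly: TS = 2592; Cournot: TS = 3240

Competitive firms price at marginal cost: P = 24, giving Q = 48.
CS = ½·(168 − 24)·48 = 3456; PS = (24 − 24)·48 = 0; TS = 3456.
Monopoly sets MR = MC: 168 − 6Q = 24 ⇒ Q = 24, P = 168 − 3·24 = 96.
CS = ½·(168 − 96)·24 = 864; PS = (96 − 24)·24 = 1728; TS = 2592.
With 3 symmetric Cournot firms, each firm's FOC gives 168 − 12q = 24, so q = 12, Q = 3·12 = 36, and P = 60.
CS = ½·(168 − 60)·36 = 1944; PS = (60 − 24)·36 = 1296; TS = 3240.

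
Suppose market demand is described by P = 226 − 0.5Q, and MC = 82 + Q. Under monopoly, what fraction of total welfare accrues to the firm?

PS/TS = 0.8

A monopolist chooses Q where MR = MC. MR = 226 − Q; setting this equal to 82 + Q gives Q = 72 and P = 190.
CS = ½·(226 − 190)·72 = 1296.
PS = P·Q − VC(Q) = 190·72 − (82·72 + ½·1·72²) = 5184.
Share captured = PS/TS = 5184/6480 = 0.8.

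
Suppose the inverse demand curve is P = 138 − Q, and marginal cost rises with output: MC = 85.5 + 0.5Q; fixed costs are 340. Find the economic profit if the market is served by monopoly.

Profit = 211.25

Monopoly sets MR = MC: 138 − 2Q = 85.5 + 0.5Q ⇒ Q = 21, P = 138 − 21 = 117.
Profit = 117·21 − (85.5·21 + ½·0.5·21²) − 340 = 211.25.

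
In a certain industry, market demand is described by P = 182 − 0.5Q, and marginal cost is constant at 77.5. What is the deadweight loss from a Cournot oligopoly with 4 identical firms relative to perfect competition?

DWL = 436.81

Competitive firms price at marginal cost: P = 77.5, giving Q = 209.
Cournot with 4 identical firms: the symmetric best-response condition is 182 − 2.5q = 77.5. Each firm produces q = 41.8, total output Q = 167.2, price P = 98.4.
DWL is the triangle between Q = 167.2 and Q = 209: ½·(209 − 167.2)·(98.4 − 77.5) = 436.81.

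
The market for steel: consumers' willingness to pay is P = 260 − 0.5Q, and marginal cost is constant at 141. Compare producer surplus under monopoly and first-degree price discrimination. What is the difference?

Producer surplus rises by 7080.5

Monopoly sets MR = MC: 260 − Q = 141 ⇒ Q = 119, P = 260 − 0.5·119 = 200.5.
PS = (200.5 − 141)·119 = 7080.5.
A perfectly discriminating monopolist sells every unit with P(Q) ≥ MC(Q), so output equals the competitive quantity Q = 238. Each buyer pays their reservation price, so CS = 0 and the firm captures all surplus.
PS = ½·(260 − 141)·238 = 14161.
Change in producer surplus: 14161 − 7080.5 = 7080.5.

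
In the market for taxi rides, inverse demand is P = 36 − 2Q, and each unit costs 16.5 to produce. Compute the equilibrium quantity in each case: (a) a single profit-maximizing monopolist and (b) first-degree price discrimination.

The monopolist equates marginal revenue to marginal cost: 36 − 4Q = 16.5, so Q = 4.875. From demand, P = 26.25.
With perfect price discrimination, output is the efficient level Q = 9.75 (where demand meets MC), but every buyer pays their willingness to pay: CS = 0 and PS = total surplus.

Monopoly: Q = 4.875; Perfect PD: Q = 9.75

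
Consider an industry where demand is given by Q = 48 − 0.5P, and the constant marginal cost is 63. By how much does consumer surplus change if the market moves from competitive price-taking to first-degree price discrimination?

Consumer surplus falls by 272.25

Inverting demand: P = 96 − 2Q.
Perfect competition: P = MC = 63, so 96 − 2Q = 63 and Q = 16.5.
CS = ½·(96 − 63)·16.5 = 272.25.
A perfectly discriminating monopolist sells every unit with P(Q) ≥ MC(Q), so output equals the competitive quantity Q = 16.5. Each buyer pays their reservation price, so CS = 0 and the firm captures all surplus.
CS = 0.
Change in consumer surplus: 0 − 272.25 = −272.25.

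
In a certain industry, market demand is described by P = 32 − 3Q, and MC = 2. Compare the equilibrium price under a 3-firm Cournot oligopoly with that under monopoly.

Cournot: P = 9.5; Monopoly: P = 17

Cournot with 3 identical firms: the symmetric best-response condition is 32 − 12q = 2. Each firm produces q = 2.5, total output Q = 7.5, price P = 9.5.
Monopoly sets MR = MC: 32 − 6Q = 2 ⇒ Q = 5, P = 32 − 3·5 = 17.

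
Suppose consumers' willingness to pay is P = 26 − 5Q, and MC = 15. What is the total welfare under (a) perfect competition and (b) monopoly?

Perfect competition: P = MC = 15, so 26 − 5Q = 15 and Q = 2.2.
CS = ½·(26 − 15)·2.2 = 12.1; PS = (15 − 15)·2.2 = 0; TS = 12.1.
A monopolist chooses Q where MR = MC. MR = 26 − 10Q; setting this equal to 15 gives Q = 1.1 and P = 20.5.
CS = ½·(26 − 20.5)·1.1 = 3.025; PS = (20.5 − 15)·1.1 = 6.05; TS = 9.075.

Competition: TS = 12.1; Monopoly: TS = 9.075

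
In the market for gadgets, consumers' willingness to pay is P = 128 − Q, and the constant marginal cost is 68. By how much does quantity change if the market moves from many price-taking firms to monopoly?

Under competition P = MC = 68, so Q = (128 − 68)/1 = 60.
The monopolist equates marginal revenue to marginal cost: 128 − 2Q = 68, so Q = 30. From demand, P = 98.
Change in quantity: 30 − 60 = −30.

Quantity falls by 30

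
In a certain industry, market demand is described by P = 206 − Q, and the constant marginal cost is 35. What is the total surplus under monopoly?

TS = 10965.375

Monopoly sets MR = MC: 206 − 2Q = 35 ⇒ Q = 85.5, P = 206 − 85.5 = 120.5.
CS = ½·(206 − 120.5)·85.5 = 3655.125; PS = (120.5 − 35)·85.5 = 7310.25; TS = 10965.375.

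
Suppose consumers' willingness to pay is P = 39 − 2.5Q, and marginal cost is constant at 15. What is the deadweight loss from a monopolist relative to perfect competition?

Competitive firms price at marginal cost: P = 15, giving Q = 9.6.
The monopolist equates marginal revenue to marginal cost: 39 − 5Q = 15, so Q = 4.8. From demand, P = 27.
DWL is the triangle between Q = 4.8 and Q = 9.6: ½·(9.6 − 4.8)·(27 − 15) = 28.8.

DWL = 28.8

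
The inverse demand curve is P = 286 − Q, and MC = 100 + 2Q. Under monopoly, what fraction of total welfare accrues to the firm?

Monopoly sets MR = MC: 286 − 2Q = 100 + 2Q ⇒ Q = 46.5, P = 286 − 46.5 = 239.5.
CS = ½·(286 − 239.5)·46.5 = 1081.125.
PS = P·Q − VC(Q) = 239.5·46.5 − (100·46.5 + ½·2·46.5²) = 4324.5.
Share captured = PS/TS = 4324.5/5405.625 = 0.8.

PS/TS = 0.8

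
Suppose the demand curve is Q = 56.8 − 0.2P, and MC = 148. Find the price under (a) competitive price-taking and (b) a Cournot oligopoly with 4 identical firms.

Inverting demand: P = 284 − 5Q.
Under competition P = MC = 148, so Q = (284 − 148)/5 = 27.2.
Cournot with 4 identical firms: the symmetric best-response condition is 284 − 25q = 148. Each firm produces q = 5.44, total output Q = 21.76, price P = 175.2.

Competition: P = 148; Cournot: P = 175.2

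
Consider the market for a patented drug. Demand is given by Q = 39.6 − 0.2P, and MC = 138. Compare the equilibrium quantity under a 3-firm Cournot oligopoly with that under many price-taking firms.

Cournot: Q = 9; Competition: Q = 12

Inverting demand: P = 198 − 5Q.
In a 3-firm Cournot equilibrium, symmetry and the first-order condition give q = (198 − 138)/(20) = 3. So Q = 9 and P = 153.
Perfect competition: P = MC = 138, so 198 − 5Q = 138 and Q = 12.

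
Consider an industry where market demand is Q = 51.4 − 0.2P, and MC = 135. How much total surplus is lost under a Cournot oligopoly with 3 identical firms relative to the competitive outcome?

Inverting demand: P = 257 − 5Q.
Perfect competition: P = MC = 135, so 257 − 5Q = 135 and Q = 24.4.
With 3 symmetric Cournot firms, each firm's FOC gives 257 − 20q = 135, so q = 6.1, Q = 3·6.1 = 18.3, and P = 165.5.
DWL is the triangle between Q = 18.3 and Q = 24.4: ½·(24.4 − 18.3)·(165.5 − 135) = 93.025.

DWL = 93.025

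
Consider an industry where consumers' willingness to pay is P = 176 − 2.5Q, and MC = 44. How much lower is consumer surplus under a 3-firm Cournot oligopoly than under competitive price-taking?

CS falls by 1524.6

Competitive firms price at marginal cost: P = 44, giving Q = 52.8.
CS = ½·(176 − 44)·52.8 = 3484.8.
With 3 symmetric Cournot firms, each firm's FOC gives 176 − 10q = 44, so q = 13.2, Q = 3·13.2 = 39.6, and P = 77.
CS = ½·(176 − 77)·39.6 = 1960.2.
Change in consumer surplus: 1960.2 − 3484.8 = −1524.6.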